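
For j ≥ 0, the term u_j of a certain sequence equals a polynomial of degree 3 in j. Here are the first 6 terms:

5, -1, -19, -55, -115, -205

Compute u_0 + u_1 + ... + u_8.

-1935

1st diffs: -6, -18, -36, -60, -90.
2nd diffs: -12, -18, -24, -30.
3rd diffs: -6, -6, -6 (constant).
Newton forward-difference form: u_j = 5 + (-6)·C(j,1) + (-12)·C(j,2) + (-6)·C(j,3).
Continuing: -331, -499, -715.
Summing j = 0..8 (9 terms) gives -1935.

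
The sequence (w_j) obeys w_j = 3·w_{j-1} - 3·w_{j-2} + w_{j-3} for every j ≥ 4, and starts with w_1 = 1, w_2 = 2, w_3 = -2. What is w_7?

Iterate the recurrence:
w_4 = -11; w_5 = -25; w_6 = -44; w_7 = -68.

-68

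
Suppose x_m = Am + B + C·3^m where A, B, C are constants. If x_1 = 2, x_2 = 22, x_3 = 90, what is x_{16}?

Plug in m = 1, 2, 3: A + B + 3C = 2; 2A + B + 9C = 22; 3A + B + 27C = 90.
Subtracting the first from the second: A + 6C = 20.
Subtracting the second from the third: A + 18C = 68.
Solving: C = 4, A = -4, then B = -6.
Hence x_{16} = -4·16 + (-6) + 4·43046721 = 172186814.

172186814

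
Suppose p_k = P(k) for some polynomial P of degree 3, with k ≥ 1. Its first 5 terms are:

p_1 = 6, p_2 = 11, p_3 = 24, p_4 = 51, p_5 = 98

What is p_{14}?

2411

1st diffs: 5, 13, 27, 47.
2nd diffs: 8, 14, 20.
3rd diffs: 6, 6 (constant).
So p_k = k^3 - 2k^2 + 4k + 3.
Evaluating at k = 14 gives p_{14} = 2411.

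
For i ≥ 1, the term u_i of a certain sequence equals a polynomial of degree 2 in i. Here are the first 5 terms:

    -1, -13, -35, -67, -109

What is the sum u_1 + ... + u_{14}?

-4746

1st diffs: -12, -22, -32, -42.
2nd diffs: -10, -10, -10 (constant).
Newton forward-difference form: u_i = -1 + (-12)·C(i-1,1) + (-10)·C(i-1,2).
Continuing: …, -161, -223, -295, -377, …, u_{14} = -937.
Summing i = 1..14 (14 terms) gives -4746.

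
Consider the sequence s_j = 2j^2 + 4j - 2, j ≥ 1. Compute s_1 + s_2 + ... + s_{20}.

Over j = 1..20: Σj = 210, Σj² = 2870.
Total = (2)·2870 + (4)·210 + (-2)·20 = 6540.

6540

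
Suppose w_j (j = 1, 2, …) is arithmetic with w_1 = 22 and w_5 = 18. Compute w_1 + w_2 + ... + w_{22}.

253

Common difference d = (18 - 22) / (5 - 1) = -1.
w_j = 22 + (j - 1)·(-1).
w_{22} = 1; S = 22·(22 + 1)/2 = 253.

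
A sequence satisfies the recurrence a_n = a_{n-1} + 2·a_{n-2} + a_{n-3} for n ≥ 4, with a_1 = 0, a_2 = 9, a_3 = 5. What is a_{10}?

1977

Step forward from the initial values:
a_4 = 23  a_5 = 42  a_6 = 93  a_7 = 200  a_8 = 428  a_9 = 921  a_{10} = 1977.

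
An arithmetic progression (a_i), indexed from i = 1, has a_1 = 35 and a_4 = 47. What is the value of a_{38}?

Common difference d = (47 - 35) / (4 - 1) = 4.
a_i = 35 + (i - 1)·4.
a_{38} = 35 + 37·4 = 183.

183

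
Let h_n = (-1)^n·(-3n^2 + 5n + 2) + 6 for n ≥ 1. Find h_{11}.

(-1)^11 = -1; -3n^2 + 5n + 2 at n=11 is -306; so h_{11} = 312.

312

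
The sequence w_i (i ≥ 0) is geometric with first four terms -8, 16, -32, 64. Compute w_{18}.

Common ratio r = -2.
w_i = (-8)·(-2)^(i-0).
w_{18} = (-8)·(-2)^18 = -2097152.

-2097152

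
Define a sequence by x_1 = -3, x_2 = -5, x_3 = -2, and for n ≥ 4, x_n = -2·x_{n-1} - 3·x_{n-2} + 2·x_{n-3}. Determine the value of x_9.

x_4 = 13; x_5 = -30; x_6 = 17; x_7 = 82; x_8 = -275; x_9 = 338.

338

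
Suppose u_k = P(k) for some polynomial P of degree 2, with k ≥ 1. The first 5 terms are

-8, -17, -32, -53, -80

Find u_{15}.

1st diffs: -9, -15, -21, -27.
2nd diffs: -6, -6, -6 (constant).
So u_k = -3k^2 - 5.
Evaluating at k = 15 gives u_{15} = -680.

-680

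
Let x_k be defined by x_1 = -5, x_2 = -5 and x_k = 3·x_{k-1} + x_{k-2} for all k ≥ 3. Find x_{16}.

-109661465

Step forward from the initial values:
x_3 = -20; x_4 = -65; x_5 = -215; …; x_{13} = -3043805; x_{14} = -10053005; x_{15} = -33202820; x_{16} = -109661465.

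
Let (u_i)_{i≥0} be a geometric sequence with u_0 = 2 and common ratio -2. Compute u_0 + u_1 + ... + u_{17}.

u_i = 2·(-2)^(i-0).
S = 2·((-2)^18 - 1)/(-2 - 1) = 2·(262144 - 1)/(-3) = -174762.

-174762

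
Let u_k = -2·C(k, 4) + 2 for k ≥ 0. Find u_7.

C(7, 4) = 35, so u_7 = -68.

-68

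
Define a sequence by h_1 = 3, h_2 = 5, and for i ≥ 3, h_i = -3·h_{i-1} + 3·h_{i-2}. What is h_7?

-1701

Applying the relation repeatedly:
h_3 = -6  h_4 = 33  h_5 = -117  h_6 = 450  h_7 = -1701.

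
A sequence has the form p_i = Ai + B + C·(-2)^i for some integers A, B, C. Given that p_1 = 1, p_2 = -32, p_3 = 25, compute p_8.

-1310

The three given values yield: A + B - 2C = 1; 2A + B + 4C = -32; 3A + B - 8C = 25.
Subtracting the first from the second: A + 6C = -33.
Subtracting the second from the third: A - 12C = 57.
Solving: C = -5, A = -3, then B = -6.
Therefore p_8 = -24 + (-6) + (-5)·256 = -1310.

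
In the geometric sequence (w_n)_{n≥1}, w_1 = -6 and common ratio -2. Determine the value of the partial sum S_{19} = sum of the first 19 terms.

-1048578

w_n = (-6)·(-2)^(n-1).
S = (-6)·((-2)^19 - 1)/(-2 - 1) = (-6)·(-524288 - 1)/(-3) = -1048578.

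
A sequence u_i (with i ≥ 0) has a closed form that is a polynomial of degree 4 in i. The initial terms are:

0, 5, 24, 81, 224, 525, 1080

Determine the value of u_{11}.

12705

1st diffs: 5, 19, 57, 143, 301, 555.
2nd diffs: 14, 38, 86, 158, 254.
3rd diffs: 24, 48, 72, 96.
4th diffs: 24, 24, 24 (constant).
Newton forward-difference form: u_i = 5·C(i,1) + 14·C(i,2) + 24·C(i,3) + 24·C(i,4).
At i = 11: i = 11, so u_{11} = 55 + 770 + 3960 + 7920 = 12705.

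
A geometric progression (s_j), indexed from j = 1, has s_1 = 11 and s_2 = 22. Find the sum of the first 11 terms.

Common ratio r = 2.
s_j = 11·2^(j-1).
S = 11·(2^11 - 1)/(2 - 1) = 11·(2048 - 1)/(1) = 22517.

22517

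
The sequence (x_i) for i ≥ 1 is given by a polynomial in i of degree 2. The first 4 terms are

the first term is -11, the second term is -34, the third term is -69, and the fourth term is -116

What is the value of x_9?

1st diffs: -23, -35, -47.
2nd diffs: -12, -12 (constant).
So x_i = -6i^2 - 5i.
Evaluating at i = 9 gives x_9 = -531.

-531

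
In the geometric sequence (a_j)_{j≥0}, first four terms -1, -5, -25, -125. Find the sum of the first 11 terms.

Common ratio r = 5.
a_j = (-1)·5^(j-0).
S = (-1)·(5^11 - 1)/(5 - 1) = (-1)·(48828125 - 1)/(4) = -12207031.

-12207031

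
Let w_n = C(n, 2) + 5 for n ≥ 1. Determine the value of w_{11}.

C(11, 2) = 55, so w_{11} = 60.

60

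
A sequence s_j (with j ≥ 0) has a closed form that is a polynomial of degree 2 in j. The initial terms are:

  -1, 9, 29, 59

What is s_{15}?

1st diffs: 10, 20, 30.
2nd diffs: 10, 10 (constant).
Newton forward-difference form: s_j = -1 + 10·C(j,1) + 10·C(j,2).
At j = 15: j = 15, so s_{15} = -1 + 150 + 1050 = 1199.

1199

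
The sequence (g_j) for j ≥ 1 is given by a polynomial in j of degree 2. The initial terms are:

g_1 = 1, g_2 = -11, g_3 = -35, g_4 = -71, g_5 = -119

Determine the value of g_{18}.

-1835

1st diffs: -12, -24, -36, -48.
2nd diffs: -12, -12, -12 (constant).
Newton forward-difference form: g_j = 1 + (-12)·C(j-1,1) + (-12)·C(j-1,2).
At j = 18: j-1 = 17, so g_{18} = 1 - 204 - 1632 = -1835.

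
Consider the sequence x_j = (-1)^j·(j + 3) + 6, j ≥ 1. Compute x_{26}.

35

(-1)^26 = 1; j + 3 at j=26 is 29; so x_{26} = 35.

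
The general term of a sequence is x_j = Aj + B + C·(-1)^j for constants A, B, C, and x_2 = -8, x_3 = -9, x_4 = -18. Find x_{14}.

The three given values yield: 2A + B + C = -8; 3A + B - C = -9; 4A + B + C = -18.
Subtracting the first from the second: A - 2C = -1.
Subtracting the second from the third: A + 2C = -9.
Solving: C = -2, A = -5, then B = 4.
Therefore x_{14} = -70 + 4 + (-2)·1 = -68.

-68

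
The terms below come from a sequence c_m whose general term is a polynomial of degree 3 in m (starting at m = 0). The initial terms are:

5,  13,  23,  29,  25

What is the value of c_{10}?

1st diffs: 8, 10, 6, -4.
2nd diffs: 2, -4, -10.
3rd diffs: -6, -6 (constant).
Newton forward-difference form: c_m = 5 + 8·C(m,1) + 2·C(m,2) + (-6)·C(m,3).
At m = 10: m = 10, so c_{10} = 5 + 80 + 90 - 720 = -545.

-545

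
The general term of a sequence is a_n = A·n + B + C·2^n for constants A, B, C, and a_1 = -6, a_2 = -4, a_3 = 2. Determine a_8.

488

Write the equations: A + B + 2C = -6; 2A + B + 4C = -4; 3A + B + 8C = 2.
Subtracting the first from the second: A + 2C = 2.
Subtracting the second from the third: A + 4C = 6.
Solving: C = 2, A = -2, then B = -8.
So a_n = -2·n + (-8) + 2·2^n; at n=8 this is 488.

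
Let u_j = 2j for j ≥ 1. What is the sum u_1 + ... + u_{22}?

506

Over j = 1..22: Σj = 253.
Total = (2)·253 = 506.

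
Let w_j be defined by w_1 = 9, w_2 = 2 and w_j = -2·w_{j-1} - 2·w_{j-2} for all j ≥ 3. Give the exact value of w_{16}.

Step forward from the initial values:
w_3 = -22;  w_4 = 40;  w_5 = -36;  …;  w_{13} = -576;  w_{14} = -128;  w_{15} = 1408;  w_{16} = -2560.

-2560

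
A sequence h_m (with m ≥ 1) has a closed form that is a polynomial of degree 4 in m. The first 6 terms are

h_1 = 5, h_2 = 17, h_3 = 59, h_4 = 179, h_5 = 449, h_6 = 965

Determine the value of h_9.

1st diffs: 12, 42, 120, 270, 516.
2nd diffs: 30, 78, 150, 246.
3rd diffs: 48, 72, 96.
4th diffs: 24, 24 (constant).
Newton forward-difference form: h_m = 5 + 12·C(m-1,1) + 30·C(m-1,2) + 48·C(m-1,3) + 24·C(m-1,4).
At m = 9: m-1 = 8, so h_9 = 5 + 96 + 840 + 2688 + 1680 = 5309.

5309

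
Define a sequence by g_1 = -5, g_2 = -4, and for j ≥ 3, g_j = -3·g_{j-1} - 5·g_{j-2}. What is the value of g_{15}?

-665963

Compute successive terms:
g_3 = 37  g_4 = -91  g_5 = 88  …  g_{12} = -45241  g_{13} = 3163  g_{14} = 216716  g_{15} = -665963.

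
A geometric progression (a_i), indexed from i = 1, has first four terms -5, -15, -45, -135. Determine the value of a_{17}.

-215233605

Common ratio r = 3.
a_i = (-5)·3^(i-1).
a_{17} = (-5)·3^16 = -215233605.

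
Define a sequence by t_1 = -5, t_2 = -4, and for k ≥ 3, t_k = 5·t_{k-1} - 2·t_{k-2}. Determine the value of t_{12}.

-7801122

t_3 = -10  t_4 = -42  t_5 = -190  t_6 = -866  t_7 = -3950  t_8 = -18018  t_9 = -82190  t_{10} = -374914  t_{11} = -1710190  t_{12} = -7801122.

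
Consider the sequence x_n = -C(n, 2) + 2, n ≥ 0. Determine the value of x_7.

C(7, 2) = 21, so x_7 = -19.

-19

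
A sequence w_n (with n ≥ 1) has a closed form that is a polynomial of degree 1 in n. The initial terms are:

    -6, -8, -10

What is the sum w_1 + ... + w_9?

-126

1st diffs: -2, -2 (constant).
So w_n = -2n - 4.
Continuing: …, -12, -14, -16, -18, …, w_9 = -22.
Summing n = 1..9 (9 terms) gives -126.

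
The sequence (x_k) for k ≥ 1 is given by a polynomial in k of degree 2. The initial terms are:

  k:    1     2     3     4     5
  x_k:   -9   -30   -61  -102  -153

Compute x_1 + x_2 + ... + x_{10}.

-2235

1st diffs: -21, -31, -41, -51.
2nd diffs: -10, -10, -10 (constant).
Newton forward-difference form: x_k = -9 + (-21)·C(k-1,1) + (-10)·C(k-1,2).
Continuing: …, -214, -285, -366, -457, …, x_{10} = -558.
Summing k = 1..10 (10 terms) gives -2235.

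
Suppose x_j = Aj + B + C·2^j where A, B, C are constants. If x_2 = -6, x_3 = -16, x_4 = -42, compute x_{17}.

-524188

Plug in j = 2, 3, 4: 2A + B + 4C = -6; 3A + B + 8C = -16; 4A + B + 16C = -42.
Subtracting the first from the second: A + 4C = -10.
Subtracting the second from the third: A + 8C = -26.
Solving: C = -4, A = 6, then B = -2.
So x_j = 6·j + (-2) + (-4)·2^j; at j=17 this is -524188.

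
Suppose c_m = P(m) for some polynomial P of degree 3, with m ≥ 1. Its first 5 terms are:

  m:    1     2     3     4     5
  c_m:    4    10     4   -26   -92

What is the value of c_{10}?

1st diffs: 6, -6, -30, -66.
2nd diffs: -12, -24, -36.
3rd diffs: -12, -12 (constant).
Newton forward-difference form: c_m = 4 + 6·C(m-1,1) + (-12)·C(m-1,2) + (-12)·C(m-1,3).
At m = 10: m-1 = 9, so c_{10} = 4 + 54 - 432 - 1008 = -1382.

-1382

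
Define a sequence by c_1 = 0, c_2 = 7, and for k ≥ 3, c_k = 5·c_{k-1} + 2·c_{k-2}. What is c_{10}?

4542237

Applying the relation repeatedly:
c_3 = 35  c_4 = 189  c_5 = 1015  c_6 = 5453  c_7 = 29295  c_8 = 157381  c_9 = 845495  c_{10} = 4542237.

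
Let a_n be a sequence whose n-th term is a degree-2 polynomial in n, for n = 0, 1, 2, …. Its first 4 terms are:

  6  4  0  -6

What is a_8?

1st diffs: -2, -4, -6.
2nd diffs: -2, -2 (constant).
Newton forward-difference form: a_n = 6 + (-2)·C(n,1) + (-2)·C(n,2).
At n = 8: n = 8, so a_8 = 6 - 16 - 56 = -66.

-66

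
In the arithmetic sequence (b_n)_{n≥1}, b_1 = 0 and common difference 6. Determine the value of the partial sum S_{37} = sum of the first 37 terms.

3996

b_n = 0 + (n - 1)·6.
b_{37} = 216; S = 37·(0 + 216)/2 = 3996.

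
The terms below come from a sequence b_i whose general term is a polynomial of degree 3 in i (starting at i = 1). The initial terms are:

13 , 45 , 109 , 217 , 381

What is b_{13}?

5149

1st diffs: 32, 64, 108, 164.
2nd diffs: 32, 44, 56.
3rd diffs: 12, 12 (constant).
Newton forward-difference form: b_i = 13 + 32·C(i-1,1) + 32·C(i-1,2) + 12·C(i-1,3).
At i = 13: i-1 = 12, so b_{13} = 13 + 384 + 2112 + 2640 = 5149.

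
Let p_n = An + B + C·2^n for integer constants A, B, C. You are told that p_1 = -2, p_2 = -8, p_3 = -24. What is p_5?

Plug in n = 1, 2, 3: A + B + 2C = -2; 2A + B + 4C = -8; 3A + B + 8C = -24.
Subtracting the first from the second: A + 2C = -6.
Subtracting the second from the third: A + 4C = -16.
Solving: C = -5, A = 4, then B = 4.
Hence p_5 = 4·5 + 4 + (-5)·32 = -136.

-136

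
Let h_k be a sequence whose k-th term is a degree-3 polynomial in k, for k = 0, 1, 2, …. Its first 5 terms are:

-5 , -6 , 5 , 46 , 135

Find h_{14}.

7625

1st diffs: -1, 11, 41, 89.
2nd diffs: 12, 30, 48.
3rd diffs: 18, 18 (constant).
Newton forward-difference form: h_k = -5 + (-1)·C(k,1) + 12·C(k,2) + 18·C(k,3).
At k = 14: k = 14, so h_{14} = -5 - 14 + 1092 + 6552 = 7625.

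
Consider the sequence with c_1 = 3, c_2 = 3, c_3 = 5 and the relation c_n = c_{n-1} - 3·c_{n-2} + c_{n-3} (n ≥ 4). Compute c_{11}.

Iterate the recurrence:
c_4 = -1;  c_5 = -13;  c_6 = -5;  c_7 = 33;  c_8 = 35;  c_9 = -69;  c_{10} = -141;  c_{11} = 101.

101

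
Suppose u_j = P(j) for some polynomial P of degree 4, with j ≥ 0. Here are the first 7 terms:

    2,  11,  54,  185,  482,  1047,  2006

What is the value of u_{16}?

78146

1st diffs: 9, 43, 131, 297, 565, 959.
2nd diffs: 34, 88, 166, 268, 394.
3rd diffs: 54, 78, 102, 126.
4th diffs: 24, 24, 24 (constant).
Newton forward-difference form: u_j = 2 + 9·C(j,1) + 34·C(j,2) + 54·C(j,3) + 24·C(j,4).
At j = 16: j = 16, so u_{16} = 2 + 144 + 4080 + 30240 + 43680 = 78146.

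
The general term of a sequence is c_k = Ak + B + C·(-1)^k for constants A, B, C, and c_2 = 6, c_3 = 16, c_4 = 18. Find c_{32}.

At k = 2, 3, 4: 2A + B + C = 6; 3A + B - C = 16; 4A + B + C = 18.
Subtracting the first from the second: A - 2C = 10.
Subtracting the second from the third: A + 2C = 2.
Solving: C = -2, A = 6, then B = -4.
So c_k = 6·k + (-4) + (-2)·(-1)^k; at k=32 this is 186.

186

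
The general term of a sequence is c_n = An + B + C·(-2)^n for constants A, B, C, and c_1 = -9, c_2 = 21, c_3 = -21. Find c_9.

-2001

The three given values yield: A + B - 2C = -9; 2A + B + 4C = 21; 3A + B - 8C = -21.
Subtracting the first from the second: A + 6C = 30.
Subtracting the second from the third: A - 12C = -42.
Solving: C = 4, A = 6, then B = -7.
Therefore c_9 = 54 + (-7) + 4·(-512) = -2001.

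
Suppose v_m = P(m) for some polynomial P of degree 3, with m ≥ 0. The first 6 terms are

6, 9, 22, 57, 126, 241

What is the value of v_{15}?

6561

1st diffs: 3, 13, 35, 69, 115.
2nd diffs: 10, 22, 34, 46.
3rd diffs: 12, 12, 12 (constant).
So v_m = 2m^3 - m^2 + 2m + 6.
Evaluating at m = 15 gives v_{15} = 6561.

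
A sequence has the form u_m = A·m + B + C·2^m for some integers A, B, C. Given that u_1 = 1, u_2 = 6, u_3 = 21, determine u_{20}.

5242776

Plug in m = 1, 2, 3: A + B + 2C = 1; 2A + B + 4C = 6; 3A + B + 8C = 21.
Subtracting the first from the second: A + 2C = 5.
Subtracting the second from the third: A + 4C = 15.
Solving: C = 5, A = -5, then B = -4.
Therefore u_{20} = -100 + (-4) + 5·1048576 = 5242776.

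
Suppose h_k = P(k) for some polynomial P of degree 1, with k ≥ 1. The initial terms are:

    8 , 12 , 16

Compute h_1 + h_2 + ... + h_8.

176

1st diffs: 4, 4 (constant).
So h_k = 4k + 4.
Continuing: …, 20, 24, 28, 32, …, h_8 = 36.
Summing k = 1..8 (8 terms) gives 176.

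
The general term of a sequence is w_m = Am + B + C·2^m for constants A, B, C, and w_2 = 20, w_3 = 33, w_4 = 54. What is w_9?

The three given values yield: 2A + B + 4C = 20; 3A + B + 8C = 33; 4A + B + 16C = 54.
Subtracting the first from the second: A + 4C = 13.
Subtracting the second from the third: A + 8C = 21.
Solving: C = 2, A = 5, then B = 2.
Hence w_9 = 5·9 + 2 + 2·512 = 1071.

1071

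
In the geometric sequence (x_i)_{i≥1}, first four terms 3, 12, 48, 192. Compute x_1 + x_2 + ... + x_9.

262143

Common ratio r = 4.
x_i = 3·4^(i-1).
S = 3·(4^9 - 1)/(4 - 1) = 3·(262144 - 1)/(3) = 262143.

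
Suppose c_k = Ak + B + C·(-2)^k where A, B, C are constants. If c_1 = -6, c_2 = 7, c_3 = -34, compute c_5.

-116

The three given values yield: A + B - 2C = -6; 2A + B + 4C = 7; 3A + B - 8C = -34.
Subtracting the first from the second: A + 6C = 13.
Subtracting the second from the third: A - 12C = -41.
Solving: C = 3, A = -5, then B = 5.
Therefore c_5 = -25 + 5 + 3·(-32) = -116.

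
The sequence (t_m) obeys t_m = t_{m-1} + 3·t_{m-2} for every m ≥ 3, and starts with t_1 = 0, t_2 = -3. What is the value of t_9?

-651

Applying the relation repeatedly:
t_3 = -3, t_4 = -12, t_5 = -21, t_6 = -57, t_7 = -120, t_8 = -291, t_9 = -651.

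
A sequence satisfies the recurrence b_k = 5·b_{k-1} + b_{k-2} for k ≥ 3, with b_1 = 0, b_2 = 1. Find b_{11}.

Iterate the recurrence:
b_3 = 5; b_4 = 26; b_5 = 135; b_6 = 701; b_7 = 3640; b_8 = 18901; b_9 = 98145; b_{10} = 509626; b_{11} = 2646275.

2646275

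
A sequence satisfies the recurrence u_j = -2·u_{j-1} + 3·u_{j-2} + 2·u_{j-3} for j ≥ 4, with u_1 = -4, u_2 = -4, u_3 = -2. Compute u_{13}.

u_4 = -16  u_5 = 18  u_6 = -88  u_7 = 198  u_8 = -624  u_9 = 1666  u_{10} = -4808  u_{11} = 13366  u_{12} = -37824  u_{13} = 106130.

106130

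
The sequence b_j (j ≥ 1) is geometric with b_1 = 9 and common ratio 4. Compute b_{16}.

9663676416

b_j = 9·4^(j-1).
b_{16} = 9·4^15 = 9663676416.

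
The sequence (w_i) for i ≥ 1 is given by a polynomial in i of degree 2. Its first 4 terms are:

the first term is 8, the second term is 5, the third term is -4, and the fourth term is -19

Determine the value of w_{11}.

-292

1st diffs: -3, -9, -15.
2nd diffs: -6, -6 (constant).
Newton forward-difference form: w_i = 8 + (-3)·C(i-1,1) + (-6)·C(i-1,2).
At i = 11: i-1 = 10, so w_{11} = 8 - 30 - 270 = -292.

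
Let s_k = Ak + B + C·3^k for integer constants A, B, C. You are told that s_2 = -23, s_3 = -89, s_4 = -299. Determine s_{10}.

The three given values yield: 2A + B + 9C = -23; 3A + B + 27C = -89; 4A + B + 81C = -299.
Subtracting the first from the second: A + 18C = -66.
Subtracting the second from the third: A + 54C = -210.
Solving: C = -4, A = 6, then B = 1.
Therefore s_{10} = 60 + 1 + (-4)·59049 = -236135.

-236135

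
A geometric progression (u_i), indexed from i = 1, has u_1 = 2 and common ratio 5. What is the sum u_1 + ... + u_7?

u_i = 2·5^(i-1).
S = 2·(5^7 - 1)/(5 - 1) = 2·(78125 - 1)/(4) = 39062.

39062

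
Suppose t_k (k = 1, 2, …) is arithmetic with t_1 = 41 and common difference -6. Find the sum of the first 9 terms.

t_k = 41 + (k - 1)·(-6).
t_9 = -7; S = 9·(41 + (-7))/2 = 153.

153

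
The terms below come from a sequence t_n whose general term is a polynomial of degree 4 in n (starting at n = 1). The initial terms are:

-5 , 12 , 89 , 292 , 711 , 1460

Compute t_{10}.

10876

1st diffs: 17, 77, 203, 419, 749.
2nd diffs: 60, 126, 216, 330.
3rd diffs: 66, 90, 114.
4th diffs: 24, 24 (constant).
So t_n = n^4 + n^3 - n^2 - 2n - 4.
Evaluating at n = 10 gives t_{10} = 10876.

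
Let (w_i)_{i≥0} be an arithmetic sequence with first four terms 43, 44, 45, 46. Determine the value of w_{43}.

Common difference d = 1.
w_i = 43 + (i - 0)·1.
w_{43} = 43 + 43·1 = 86.

86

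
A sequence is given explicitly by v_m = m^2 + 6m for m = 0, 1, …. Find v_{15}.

v_{15} = 1·15^2 + 6·15 = 315.

315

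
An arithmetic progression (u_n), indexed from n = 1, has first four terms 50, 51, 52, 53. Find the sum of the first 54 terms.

4131

Common difference d = 1.
u_n = 50 + (n - 1)·1.
u_{54} = 103; S = 54·(50 + 103)/2 = 4131.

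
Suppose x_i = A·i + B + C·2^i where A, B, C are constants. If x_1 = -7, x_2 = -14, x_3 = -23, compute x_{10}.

At i = 1, 2, 3: A + B + 2C = -7; 2A + B + 4C = -14; 3A + B + 8C = -23.
Subtracting the first from the second: A + 2C = -7.
Subtracting the second from the third: A + 4C = -9.
Solving: C = -1, A = -5, then B = 0.
Hence x_{10} = -5·10 + 0 + (-1)·1024 = -1074.

-1074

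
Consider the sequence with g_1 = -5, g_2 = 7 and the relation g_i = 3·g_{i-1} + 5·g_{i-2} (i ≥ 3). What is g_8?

4403

Step forward from the initial values:
g_3 = -4; g_4 = 23; g_5 = 49; g_6 = 262; g_7 = 1031; g_8 = 4403.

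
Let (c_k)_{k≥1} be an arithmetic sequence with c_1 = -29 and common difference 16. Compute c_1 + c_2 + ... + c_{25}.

4075

c_k = -29 + (k - 1)·16.
c_{25} = 355; S = 25·(-29 + 355)/2 = 4075.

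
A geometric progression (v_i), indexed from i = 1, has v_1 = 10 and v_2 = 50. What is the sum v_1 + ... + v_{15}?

76293945310

Common ratio r = 5.
v_i = 10·5^(i-1).
S = 10·(5^15 - 1)/(5 - 1) = 10·(30517578125 - 1)/(4) = 76293945310.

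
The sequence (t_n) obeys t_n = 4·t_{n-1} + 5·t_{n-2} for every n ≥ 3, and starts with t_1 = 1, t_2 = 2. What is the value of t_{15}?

3051757813

t_3 = 13; t_4 = 62; t_5 = 313; …; t_{12} = 24414062; t_{13} = 122070313; t_{14} = 610351562; t_{15} = 3051757813.
(Characteristic roots are 5 and -1.)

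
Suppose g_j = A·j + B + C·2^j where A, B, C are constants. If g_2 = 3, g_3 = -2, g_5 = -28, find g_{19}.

-524298

Write the equations: 2A + B + 4C = 3; 3A + B + 8C = -2; 5A + B + 32C = -28.
Subtracting the first from the second: A + 4C = -5.
Subtracting the second from the third: 2A + 24C = -26.
Solving: C = -1, A = -1, then B = 9.
So g_j = -1·j + 9 + (-1)·2^j; at j=19 this is -524298.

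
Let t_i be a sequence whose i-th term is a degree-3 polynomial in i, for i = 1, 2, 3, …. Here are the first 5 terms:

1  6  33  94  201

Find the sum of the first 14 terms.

1st diffs: 5, 27, 61, 107.
2nd diffs: 22, 34, 46.
3rd diffs: 12, 12 (constant).
Newton forward-difference form: t_i = 1 + 5·C(i-1,1) + 22·C(i-1,2) + 12·C(i-1,3).
Continuing: …, 366, 601, 918, 1329, …, t_{14} = 5214.
Summing i = 1..14 (14 terms) gives 20489.

20489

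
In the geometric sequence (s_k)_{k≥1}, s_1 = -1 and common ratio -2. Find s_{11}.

-1024

s_k = (-1)·(-2)^(k-1).
s_{11} = (-1)·(-2)^10 = -1024.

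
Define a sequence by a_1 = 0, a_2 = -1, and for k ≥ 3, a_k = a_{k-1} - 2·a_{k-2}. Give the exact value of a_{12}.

a_3 = -1  a_4 = 1  a_5 = 3  a_6 = 1  a_7 = -5  a_8 = -7  a_9 = 3  a_{10} = 17  a_{11} = 11  a_{12} = -23.

-23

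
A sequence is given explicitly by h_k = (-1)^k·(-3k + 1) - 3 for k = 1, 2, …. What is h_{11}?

(-1)^11 = -1; -3k + 1 at k=11 is -32; so h_{11} = 29.

29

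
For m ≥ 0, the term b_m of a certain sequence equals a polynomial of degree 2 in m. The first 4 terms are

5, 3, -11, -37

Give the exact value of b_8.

-347

1st diffs: -2, -14, -26.
2nd diffs: -12, -12 (constant).
So b_m = -6m^2 + 4m + 5.
Evaluating at m = 8 gives b_8 = -347.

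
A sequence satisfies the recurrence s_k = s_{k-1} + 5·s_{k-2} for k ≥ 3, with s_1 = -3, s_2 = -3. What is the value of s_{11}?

-52863

Step forward from the initial values:
s_3 = -18, s_4 = -33, s_5 = -123, s_6 = -288, s_7 = -903, s_8 = -2343, s_9 = -6858, s_{10} = -18573, s_{11} = -52863.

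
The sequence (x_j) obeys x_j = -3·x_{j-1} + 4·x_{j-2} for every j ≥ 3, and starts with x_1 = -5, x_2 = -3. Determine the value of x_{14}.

26843541

Iterate the recurrence:
x_3 = -11, x_4 = 21, x_5 = -107, …, x_{11} = -419435, x_{12} = 1677717, x_{13} = -6710891, x_{14} = 26843541.
(Characteristic roots are 1 and -4.)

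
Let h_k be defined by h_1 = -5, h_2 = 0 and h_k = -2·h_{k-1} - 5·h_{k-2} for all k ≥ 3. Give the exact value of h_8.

-550

Iterate the recurrence:
h_3 = 25, h_4 = -50, h_5 = -25, h_6 = 300, h_7 = -475, h_8 = -550.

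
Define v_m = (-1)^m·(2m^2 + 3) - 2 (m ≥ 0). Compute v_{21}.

-887

(-1)^21 = -1; 2m^2 + 3 at m=21 is 885; so v_{21} = -887.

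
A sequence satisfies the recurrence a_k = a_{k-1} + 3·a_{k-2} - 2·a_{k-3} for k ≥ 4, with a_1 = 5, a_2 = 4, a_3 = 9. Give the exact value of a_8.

a_4 = 11, a_5 = 30, a_6 = 45, a_7 = 113, a_8 = 188.

188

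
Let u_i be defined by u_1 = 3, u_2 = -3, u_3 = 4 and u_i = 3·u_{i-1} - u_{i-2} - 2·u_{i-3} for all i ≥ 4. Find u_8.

Iterate the recurrence:
u_4 = 9; u_5 = 29; u_6 = 70; u_7 = 163; u_8 = 361.

361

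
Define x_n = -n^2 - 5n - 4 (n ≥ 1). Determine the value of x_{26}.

-810

x_{26} = -1·26^2 - 5·26 - 4 = -810.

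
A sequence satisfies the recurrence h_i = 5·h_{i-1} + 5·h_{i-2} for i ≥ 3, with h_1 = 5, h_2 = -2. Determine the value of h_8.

Iterate the recurrence:
h_3 = 15  h_4 = 65  h_5 = 400  h_6 = 2325  h_7 = 13625  h_8 = 79750.

79750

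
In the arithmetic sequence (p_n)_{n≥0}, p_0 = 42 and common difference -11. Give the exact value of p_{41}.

-409

p_n = 42 + (n - 0)·(-11).
p_{41} = 42 + 41·(-11) = -409.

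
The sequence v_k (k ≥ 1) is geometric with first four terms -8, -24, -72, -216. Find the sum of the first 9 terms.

-78728

Common ratio r = 3.
v_k = (-8)·3^(k-1).
S = (-8)·(3^9 - 1)/(3 - 1) = (-8)·(19683 - 1)/(2) = -78728.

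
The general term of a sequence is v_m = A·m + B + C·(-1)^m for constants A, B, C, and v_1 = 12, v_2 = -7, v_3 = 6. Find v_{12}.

-37

Plug in m = 1, 2, 3: A + B - C = 12; 2A + B + C = -7; 3A + B - C = 6.
Subtracting the first from the second: A + 2C = -19.
Subtracting the second from the third: A - 2C = 13.
Solving: C = -8, A = -3, then B = 7.
Therefore v_{12} = -36 + 7 + (-8)·1 = -37.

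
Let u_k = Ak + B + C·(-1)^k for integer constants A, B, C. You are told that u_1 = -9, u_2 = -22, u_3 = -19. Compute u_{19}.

Plug in k = 1, 2, 3: A + B - C = -9; 2A + B + C = -22; 3A + B - C = -19.
Subtracting the first from the second: A + 2C = -13.
Subtracting the second from the third: A - 2C = 3.
Solving: C = -4, A = -5, then B = -8.
So u_k = -5·k + (-8) + (-4)·(-1)^k; at k=19 this is -99.

-99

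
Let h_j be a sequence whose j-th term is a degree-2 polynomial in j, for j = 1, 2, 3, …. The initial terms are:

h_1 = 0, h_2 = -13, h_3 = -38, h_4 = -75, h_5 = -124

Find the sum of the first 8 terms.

-1036

1st diffs: -13, -25, -37, -49.
2nd diffs: -12, -12, -12 (constant).
Newton forward-difference form: h_j = (-13)·C(j-1,1) + (-12)·C(j-1,2).
Continuing: -185, -258, -343.
Summing j = 1..8 (8 terms) gives -1036.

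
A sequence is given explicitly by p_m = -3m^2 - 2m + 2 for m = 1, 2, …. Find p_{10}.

p_{10} = -3·10^2 - 2·10 + 2 = -318.

-318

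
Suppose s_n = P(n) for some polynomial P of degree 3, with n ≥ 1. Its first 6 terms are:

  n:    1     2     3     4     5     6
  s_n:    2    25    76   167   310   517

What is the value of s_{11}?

1st diffs: 23, 51, 91, 143, 207.
2nd diffs: 28, 40, 52, 64.
3rd diffs: 12, 12, 12 (constant).
So s_n = 2n^3 + 2n^2 + 3n - 5.
Evaluating at n = 11 gives s_{11} = 2932.

2932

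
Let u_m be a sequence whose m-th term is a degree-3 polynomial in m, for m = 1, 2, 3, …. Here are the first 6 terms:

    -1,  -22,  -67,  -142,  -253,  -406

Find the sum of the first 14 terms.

-16667

1st diffs: -21, -45, -75, -111, -153.
2nd diffs: -24, -30, -36, -42.
3rd diffs: -6, -6, -6 (constant).
Newton forward-difference form: u_m = -1 + (-21)·C(m-1,1) + (-24)·C(m-1,2) + (-6)·C(m-1,3).
Continuing: …, -607, -862, -1177, -1558, …, u_{14} = -3862.
Summing m = 1..14 (14 terms) gives -16667.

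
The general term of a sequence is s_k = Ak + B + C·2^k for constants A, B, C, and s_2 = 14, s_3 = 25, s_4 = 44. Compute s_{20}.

2097212

Write the equations: 2A + B + 4C = 14; 3A + B + 8C = 25; 4A + B + 16C = 44.
Subtracting the first from the second: A + 4C = 11.
Subtracting the second from the third: A + 8C = 19.
Solving: C = 2, A = 3, then B = 0.
Therefore s_{20} = 60 + 0 + 2·1048576 = 2097212.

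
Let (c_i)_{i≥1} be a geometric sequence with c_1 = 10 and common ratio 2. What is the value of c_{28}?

c_i = 10·2^(i-1).
c_{28} = 10·2^27 = 1342177280.

1342177280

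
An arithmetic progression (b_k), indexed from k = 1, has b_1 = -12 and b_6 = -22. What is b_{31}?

-72

Common difference d = (-22 - (-12)) / (6 - 1) = -2.
b_k = -12 + (k - 1)·(-2).
b_{31} = -12 + 30·(-2) = -72.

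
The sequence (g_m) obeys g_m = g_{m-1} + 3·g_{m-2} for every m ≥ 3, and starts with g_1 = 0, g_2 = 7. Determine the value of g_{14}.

g_3 = 7; g_4 = 28; g_5 = 49; …; g_{11} = 8113; g_{12} = 18781; g_{13} = 43120; g_{14} = 99463.

99463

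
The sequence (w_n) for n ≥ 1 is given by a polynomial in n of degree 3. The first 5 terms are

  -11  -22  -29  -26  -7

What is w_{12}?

1078

1st diffs: -11, -7, 3, 19.
2nd diffs: 4, 10, 16.
3rd diffs: 6, 6 (constant).
Newton forward-difference form: w_n = -11 + (-11)·C(n-1,1) + 4·C(n-1,2) + 6·C(n-1,3).
At n = 12: n-1 = 11, so w_{12} = -11 - 121 + 220 + 990 = 1078.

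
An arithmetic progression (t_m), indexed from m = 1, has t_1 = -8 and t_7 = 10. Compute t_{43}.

Common difference d = (10 - (-8)) / (7 - 1) = 3.
t_m = -8 + (m - 1)·3.
t_{43} = -8 + 42·3 = 118.

118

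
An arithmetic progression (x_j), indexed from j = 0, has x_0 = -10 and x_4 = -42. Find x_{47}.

Common difference d = (-42 - (-10)) / (4 - 0) = -8.
x_j = -10 + (j - 0)·(-8).
x_{47} = -10 + 47·(-8) = -386.

-386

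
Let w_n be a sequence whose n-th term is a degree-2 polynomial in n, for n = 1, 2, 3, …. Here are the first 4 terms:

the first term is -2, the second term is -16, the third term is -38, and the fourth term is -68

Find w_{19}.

-1478

1st diffs: -14, -22, -30.
2nd diffs: -8, -8 (constant).
Newton forward-difference form: w_n = -2 + (-14)·C(n-1,1) + (-8)·C(n-1,2).
At n = 19: n-1 = 18, so w_{19} = -2 - 252 - 1224 = -1478.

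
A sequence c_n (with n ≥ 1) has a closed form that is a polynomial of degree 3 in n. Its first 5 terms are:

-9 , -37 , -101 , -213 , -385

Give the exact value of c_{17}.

-11497

1st diffs: -28, -64, -112, -172.
2nd diffs: -36, -48, -60.
3rd diffs: -12, -12 (constant).
Newton forward-difference form: c_n = -9 + (-28)·C(n-1,1) + (-36)·C(n-1,2) + (-12)·C(n-1,3).
At n = 17: n-1 = 16, so c_{17} = -9 - 448 - 4320 - 6720 = -11497.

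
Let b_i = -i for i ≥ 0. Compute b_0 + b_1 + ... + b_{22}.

-253

Over i = 0..22: Σi = 253.
Total = (-1)·253 = -253.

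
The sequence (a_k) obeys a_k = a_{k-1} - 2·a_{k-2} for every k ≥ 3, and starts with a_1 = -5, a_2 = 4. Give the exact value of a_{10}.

-98

Compute successive terms:
a_3 = 14; a_4 = 6; a_5 = -22; a_6 = -34; a_7 = 10; a_8 = 78; a_9 = 58; a_{10} = -98.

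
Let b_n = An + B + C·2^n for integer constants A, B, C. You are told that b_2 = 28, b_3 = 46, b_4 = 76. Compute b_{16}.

196708

Plug in n = 2, 3, 4: 2A + B + 4C = 28; 3A + B + 8C = 46; 4A + B + 16C = 76.
Subtracting the first from the second: A + 4C = 18.
Subtracting the second from the third: A + 8C = 30.
Solving: C = 3, A = 6, then B = 4.
So b_n = 6·n + 4 + 3·2^n; at n=16 this is 196708.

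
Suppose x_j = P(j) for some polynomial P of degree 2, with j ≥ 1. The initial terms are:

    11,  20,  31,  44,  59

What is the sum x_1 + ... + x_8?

1st diffs: 9, 11, 13, 15.
2nd diffs: 2, 2, 2 (constant).
Newton forward-difference form: x_j = 11 + 9·C(j-1,1) + 2·C(j-1,2).
Continuing: 76, 95, 116.
Summing j = 1..8 (8 terms) gives 452.

452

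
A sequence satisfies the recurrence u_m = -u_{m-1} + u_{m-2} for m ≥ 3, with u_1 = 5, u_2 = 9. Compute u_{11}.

Step forward from the initial values:
u_3 = -4; u_4 = 13; u_5 = -17; u_6 = 30; u_7 = -47; u_8 = 77; u_9 = -124; u_{10} = 201; u_{11} = -325.

-325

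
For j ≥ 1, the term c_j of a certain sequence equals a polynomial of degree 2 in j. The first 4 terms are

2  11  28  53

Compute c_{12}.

541

1st diffs: 9, 17, 25.
2nd diffs: 8, 8 (constant).
Newton forward-difference form: c_j = 2 + 9·C(j-1,1) + 8·C(j-1,2).
At j = 12: j-1 = 11, so c_{12} = 2 + 99 + 440 = 541.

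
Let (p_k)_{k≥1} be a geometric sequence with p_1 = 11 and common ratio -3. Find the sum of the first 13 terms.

4384391

p_k = 11·(-3)^(k-1).
S = 11·((-3)^13 - 1)/(-3 - 1) = 11·(-1594323 - 1)/(-4) = 4384391.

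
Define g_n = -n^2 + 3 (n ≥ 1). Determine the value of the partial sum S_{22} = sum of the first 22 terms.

Over n = 1..22: Σn = 253, Σn² = 3795.
Total = (-1)·3795 + (3)·22 = -3729.

-3729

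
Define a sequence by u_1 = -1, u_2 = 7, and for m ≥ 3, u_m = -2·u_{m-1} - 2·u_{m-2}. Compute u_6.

-28

Compute successive terms:
u_3 = -12;  u_4 = 10;  u_5 = 4;  u_6 = -28.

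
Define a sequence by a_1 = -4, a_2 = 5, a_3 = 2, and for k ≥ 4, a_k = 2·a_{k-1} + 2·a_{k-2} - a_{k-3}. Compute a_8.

693

Iterate the recurrence:
a_4 = 18, a_5 = 35, a_6 = 104, a_7 = 260, a_8 = 693.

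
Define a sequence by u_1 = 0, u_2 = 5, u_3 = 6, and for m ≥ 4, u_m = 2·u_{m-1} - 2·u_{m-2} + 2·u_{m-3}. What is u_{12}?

160

u_4 = 2;  u_5 = 2;  u_6 = 12;  u_7 = 24;  u_8 = 28;  u_9 = 32;  u_{10} = 56;  u_{11} = 104;  u_{12} = 160.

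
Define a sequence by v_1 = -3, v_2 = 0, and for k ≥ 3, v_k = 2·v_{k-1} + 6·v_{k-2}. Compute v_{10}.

Iterate the recurrence:
v_3 = -18;  v_4 = -36;  v_5 = -180;  v_6 = -576;  v_7 = -2232;  v_8 = -7920;  v_9 = -29232;  v_{10} = -105984.

-105984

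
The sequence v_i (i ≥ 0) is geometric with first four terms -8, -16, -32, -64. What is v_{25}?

Common ratio r = 2.
v_i = (-8)·2^(i-0).
v_{25} = (-8)·2^25 = -268435456.

-268435456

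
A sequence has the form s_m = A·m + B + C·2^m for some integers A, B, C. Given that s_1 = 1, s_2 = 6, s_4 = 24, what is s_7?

Write the equations: A + B + 2C = 1; 2A + B + 4C = 6; 4A + B + 16C = 24.
Subtracting the first from the second: A + 2C = 5.
Subtracting the second from the third: 2A + 12C = 18.
Solving: C = 1, A = 3, then B = -4.
Hence s_7 = 3·7 + (-4) + 1·128 = 145.

145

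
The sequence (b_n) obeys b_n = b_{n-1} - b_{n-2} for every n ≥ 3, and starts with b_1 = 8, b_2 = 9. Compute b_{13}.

Iterate the recurrence:
b_3 = 1;  b_4 = -8;  b_5 = -9;  …;  b_{10} = -8;  b_{11} = -9;  b_{12} = -1;  b_{13} = 8.

8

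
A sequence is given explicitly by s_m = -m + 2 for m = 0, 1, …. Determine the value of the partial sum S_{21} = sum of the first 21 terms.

Over m = 0..20: Σm = 210.
Total = (-1)·210 + (2)·21 = -168.

-168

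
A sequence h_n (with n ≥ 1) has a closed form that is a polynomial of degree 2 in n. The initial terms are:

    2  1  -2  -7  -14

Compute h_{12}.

1st diffs: -1, -3, -5, -7.
2nd diffs: -2, -2, -2 (constant).
Newton forward-difference form: h_n = 2 + (-1)·C(n-1,1) + (-2)·C(n-1,2).
At n = 12: n-1 = 11, so h_{12} = 2 - 11 - 110 = -119.

-119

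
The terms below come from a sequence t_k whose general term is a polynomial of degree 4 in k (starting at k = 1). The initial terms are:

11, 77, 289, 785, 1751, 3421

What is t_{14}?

1st diffs: 66, 212, 496, 966, 1670.
2nd diffs: 146, 284, 470, 704.
3rd diffs: 138, 186, 234.
4th diffs: 48, 48 (constant).
So t_k = 2k^4 + 3k^3 + 5k^2 + 1.
Evaluating at k = 14 gives t_{14} = 86045.

86045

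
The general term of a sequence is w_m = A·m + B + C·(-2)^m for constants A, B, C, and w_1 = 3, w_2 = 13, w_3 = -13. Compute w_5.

-65

The three given values yield: A + B - 2C = 3; 2A + B + 4C = 13; 3A + B - 8C = -13.
Subtracting the first from the second: A + 6C = 10.
Subtracting the second from the third: A - 12C = -26.
Solving: C = 2, A = -2, then B = 9.
So w_m = -2·m + 9 + 2·(-2)^m; at m=5 this is -65.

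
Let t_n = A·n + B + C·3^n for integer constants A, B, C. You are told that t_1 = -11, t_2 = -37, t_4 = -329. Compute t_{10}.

The three given values yield: A + B + 3C = -11; 2A + B + 9C = -37; 4A + B + 81C = -329.
Subtracting the first from the second: A + 6C = -26.
Subtracting the second from the third: 2A + 72C = -292.
Solving: C = -4, A = -2, then B = 3.
Hence t_{10} = -2·10 + 3 + (-4)·59049 = -236213.

-236213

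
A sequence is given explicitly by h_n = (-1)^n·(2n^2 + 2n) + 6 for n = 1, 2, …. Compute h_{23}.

(-1)^23 = -1; 2n^2 + 2n at n=23 is 1104; so h_{23} = -1098.

-1098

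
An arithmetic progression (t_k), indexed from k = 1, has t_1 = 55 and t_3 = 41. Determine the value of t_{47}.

Common difference d = (41 - 55) / (3 - 1) = -7.
t_k = 55 + (k - 1)·(-7).
t_{47} = 55 + 46·(-7) = -267.

-267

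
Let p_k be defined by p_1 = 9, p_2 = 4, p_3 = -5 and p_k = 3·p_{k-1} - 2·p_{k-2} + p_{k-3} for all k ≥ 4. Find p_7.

-141

Step forward from the initial values:
p_4 = -14, p_5 = -28, p_6 = -61, p_7 = -141.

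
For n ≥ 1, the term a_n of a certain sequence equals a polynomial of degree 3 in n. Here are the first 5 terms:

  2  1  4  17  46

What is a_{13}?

1st diffs: -1, 3, 13, 29.
2nd diffs: 4, 10, 16.
3rd diffs: 6, 6 (constant).
Newton forward-difference form: a_n = 2 + (-1)·C(n-1,1) + 4·C(n-1,2) + 6·C(n-1,3).
At n = 13: n-1 = 12, so a_{13} = 2 - 12 + 264 + 1320 = 1574.

1574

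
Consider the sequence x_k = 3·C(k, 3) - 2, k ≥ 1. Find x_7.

103

C(7, 3) = 35, so x_7 = 103.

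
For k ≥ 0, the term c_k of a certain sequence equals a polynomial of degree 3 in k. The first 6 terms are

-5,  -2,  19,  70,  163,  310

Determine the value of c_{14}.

1st diffs: 3, 21, 51, 93, 147.
2nd diffs: 18, 30, 42, 54.
3rd diffs: 12, 12, 12 (constant).
Newton forward-difference form: c_k = -5 + 3·C(k,1) + 18·C(k,2) + 12·C(k,3).
At k = 14: k = 14, so c_{14} = -5 + 42 + 1638 + 4368 = 6043.

6043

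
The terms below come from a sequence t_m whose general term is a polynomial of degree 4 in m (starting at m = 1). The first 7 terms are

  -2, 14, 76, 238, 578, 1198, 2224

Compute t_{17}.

79694

1st diffs: 16, 62, 162, 340, 620, 1026.
2nd diffs: 46, 100, 178, 280, 406.
3rd diffs: 54, 78, 102, 126.
4th diffs: 24, 24, 24 (constant).
Newton forward-difference form: t_m = -2 + 16·C(m-1,1) + 46·C(m-1,2) + 54·C(m-1,3) + 24·C(m-1,4).
At m = 17: m-1 = 16, so t_{17} = -2 + 256 + 5520 + 30240 + 43680 = 79694.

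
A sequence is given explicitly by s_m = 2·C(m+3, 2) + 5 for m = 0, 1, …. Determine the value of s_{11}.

C(14, 2) = 91, so s_{11} = 187.

187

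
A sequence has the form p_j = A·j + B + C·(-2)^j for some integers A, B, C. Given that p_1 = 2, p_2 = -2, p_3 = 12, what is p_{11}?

2068

Plug in j = 1, 2, 3: A + B - 2C = 2; 2A + B + 4C = -2; 3A + B - 8C = 12.
Subtracting the first from the second: A + 6C = -4.
Subtracting the second from the third: A - 12C = 14.
Solving: C = -1, A = 2, then B = -2.
Therefore p_{11} = 22 + (-2) + (-1)·(-2048) = 2068.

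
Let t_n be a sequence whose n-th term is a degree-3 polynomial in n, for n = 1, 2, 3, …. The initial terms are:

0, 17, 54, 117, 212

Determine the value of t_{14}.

3497

1st diffs: 17, 37, 63, 95.
2nd diffs: 20, 26, 32.
3rd diffs: 6, 6 (constant).
So t_n = n^3 + 4n^2 - 2n - 3.
Evaluating at n = 14 gives t_{14} = 3497.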